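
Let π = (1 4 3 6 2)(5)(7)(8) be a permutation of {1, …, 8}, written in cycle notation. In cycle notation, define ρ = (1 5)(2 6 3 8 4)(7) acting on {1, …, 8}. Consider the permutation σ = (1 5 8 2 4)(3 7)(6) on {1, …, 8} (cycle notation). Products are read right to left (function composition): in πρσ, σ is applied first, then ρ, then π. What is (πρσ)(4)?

5

Apply the permutations in order: σ(4) = 1, then ρ(1) = 5, then π(5) = 5. So (πρσ)(4) = 5.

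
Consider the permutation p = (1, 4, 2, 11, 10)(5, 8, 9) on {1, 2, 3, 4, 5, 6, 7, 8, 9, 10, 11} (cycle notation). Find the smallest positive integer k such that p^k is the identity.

The disjoint cycles have lengths 5, 3, 1, 1, 1.
Since disjoint cycles commute, ord(p) = lcm(5, 3) = 15.

15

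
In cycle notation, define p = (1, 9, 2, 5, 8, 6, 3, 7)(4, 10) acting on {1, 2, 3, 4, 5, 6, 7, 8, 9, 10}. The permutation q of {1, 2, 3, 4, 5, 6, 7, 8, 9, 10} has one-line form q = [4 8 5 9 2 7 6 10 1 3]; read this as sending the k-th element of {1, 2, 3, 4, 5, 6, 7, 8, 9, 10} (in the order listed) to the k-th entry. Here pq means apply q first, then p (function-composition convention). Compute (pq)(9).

q(9) = 1, then p(1) = 9; composing gives (pq)(9) = 9.

9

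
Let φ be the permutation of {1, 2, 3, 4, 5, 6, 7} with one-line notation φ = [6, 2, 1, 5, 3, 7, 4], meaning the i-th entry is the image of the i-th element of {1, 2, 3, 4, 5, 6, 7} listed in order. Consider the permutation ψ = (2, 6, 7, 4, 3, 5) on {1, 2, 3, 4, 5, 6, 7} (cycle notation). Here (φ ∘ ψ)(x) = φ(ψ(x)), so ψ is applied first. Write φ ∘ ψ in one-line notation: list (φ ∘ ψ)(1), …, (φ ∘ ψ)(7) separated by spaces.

6 7 3 1 2 4 5

(φ ∘ ψ)(x) = φ(ψ(x)). Computing each image: φ(ψ(1)) = φ(1) = 6, φ(ψ(2)) = φ(6) = 7, φ(ψ(3)) = φ(5) = 3, φ(ψ(4)) = φ(3) = 1, φ(ψ(5)) = φ(2) = 2, φ(ψ(6)) = φ(7) = 4, φ(ψ(7)) = φ(4) = 5.
Hence φ ∘ ψ = [6 7 3 1 2 4 5].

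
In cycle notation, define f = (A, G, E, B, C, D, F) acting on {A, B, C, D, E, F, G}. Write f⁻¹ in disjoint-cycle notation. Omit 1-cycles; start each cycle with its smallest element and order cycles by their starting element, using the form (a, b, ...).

If f sends a → b within a cycle, f⁻¹ sends b → a; equivalently, reverse each cycle.
Reversing each cycle of f and rotating so the smallest element leads gives (A, F, D, C, B, E, G).

(A, F, D, C, B, E, G)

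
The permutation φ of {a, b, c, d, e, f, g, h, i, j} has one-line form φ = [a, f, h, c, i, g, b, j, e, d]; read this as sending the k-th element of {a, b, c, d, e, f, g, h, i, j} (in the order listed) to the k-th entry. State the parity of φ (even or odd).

In disjoint-cycle form the cycle lengths are 4, 3, 2, 1.
A cycle is odd iff its length is even; φ has 2 even-length cycles, so sgn(φ) = (−1)^2 and φ is even.

even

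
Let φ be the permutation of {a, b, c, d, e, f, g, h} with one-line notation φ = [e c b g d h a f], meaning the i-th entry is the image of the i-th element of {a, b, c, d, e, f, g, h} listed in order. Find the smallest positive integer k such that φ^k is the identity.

4

Writing φ as disjoint cycles, the cycle lengths are 4, 2, 2.
The order is lcm(4, 2, 2) = 4.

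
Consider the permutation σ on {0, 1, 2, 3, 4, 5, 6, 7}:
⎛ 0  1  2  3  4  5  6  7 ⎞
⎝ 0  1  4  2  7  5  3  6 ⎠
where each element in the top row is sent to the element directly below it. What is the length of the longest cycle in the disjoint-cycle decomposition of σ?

5

Decomposing into disjoint cycles gives (2 4 7 6 3); the longest has length 5.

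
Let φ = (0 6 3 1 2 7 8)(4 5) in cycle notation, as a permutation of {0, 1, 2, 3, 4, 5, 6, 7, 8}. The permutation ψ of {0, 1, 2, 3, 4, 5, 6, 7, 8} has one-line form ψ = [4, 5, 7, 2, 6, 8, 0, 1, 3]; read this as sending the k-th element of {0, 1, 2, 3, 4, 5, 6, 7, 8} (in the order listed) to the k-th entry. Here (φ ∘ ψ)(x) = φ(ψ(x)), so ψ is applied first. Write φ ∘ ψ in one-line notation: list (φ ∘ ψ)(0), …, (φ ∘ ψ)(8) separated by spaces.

5 4 8 7 3 0 6 2 1

For each element, apply ψ then φ: 0 → 4 → 5; 1 → 5 → 4; 2 → 7 → 8; 3 → 2 → 7; 4 → 6 → 3; 5 → 8 → 0; 6 → 0 → 6; 7 → 1 → 2; 8 → 3 → 1.
So φ ∘ ψ in one-line form is 5 4 8 7 3 0 6 2 1.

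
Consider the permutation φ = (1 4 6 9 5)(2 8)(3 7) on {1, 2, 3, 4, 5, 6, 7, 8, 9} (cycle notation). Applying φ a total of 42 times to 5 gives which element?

5 lies in the 5-cycle (1 4 6 9 5).
Since the cycle has length 5, φ^42 acts on it the same as φ^2 (42 mod 5 = 2).
Stepping 2 places around the cycle: 5 → 1 → 4.

4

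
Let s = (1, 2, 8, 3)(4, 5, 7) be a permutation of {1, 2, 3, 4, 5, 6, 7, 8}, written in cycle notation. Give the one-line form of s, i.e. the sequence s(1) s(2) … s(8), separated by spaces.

Each element maps to the next entry in its cycle (wrapping to the front): 1→2, 2→8, 3→1, 4→5, 5→7, 6→6, 7→4, 8→3.
Listing these in domain order gives 2 8 1 5 7 6 4 3.

2 8 1 5 7 6 4 3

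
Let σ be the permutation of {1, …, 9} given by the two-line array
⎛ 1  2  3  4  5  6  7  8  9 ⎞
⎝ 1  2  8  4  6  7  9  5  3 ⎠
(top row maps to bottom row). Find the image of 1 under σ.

The entry below 1 in the array is 1, so σ(1) = 1.

1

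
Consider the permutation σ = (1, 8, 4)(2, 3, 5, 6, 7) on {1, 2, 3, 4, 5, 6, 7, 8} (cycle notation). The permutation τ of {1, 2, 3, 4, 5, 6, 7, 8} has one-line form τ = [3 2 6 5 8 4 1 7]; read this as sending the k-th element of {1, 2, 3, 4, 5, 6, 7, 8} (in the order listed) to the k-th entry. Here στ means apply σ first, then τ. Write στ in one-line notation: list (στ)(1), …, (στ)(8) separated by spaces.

7 6 8 3 4 1 2 5

Chase each element through σ then τ: 1 → 8 → 7; 2 → 3 → 6; 3 → 5 → 8; 4 → 1 → 3; 5 → 6 → 4; 6 → 7 → 1; 7 → 2 → 2; 8 → 4 → 5.
So στ in one-line form is 7 6 8 3 4 1 2 5.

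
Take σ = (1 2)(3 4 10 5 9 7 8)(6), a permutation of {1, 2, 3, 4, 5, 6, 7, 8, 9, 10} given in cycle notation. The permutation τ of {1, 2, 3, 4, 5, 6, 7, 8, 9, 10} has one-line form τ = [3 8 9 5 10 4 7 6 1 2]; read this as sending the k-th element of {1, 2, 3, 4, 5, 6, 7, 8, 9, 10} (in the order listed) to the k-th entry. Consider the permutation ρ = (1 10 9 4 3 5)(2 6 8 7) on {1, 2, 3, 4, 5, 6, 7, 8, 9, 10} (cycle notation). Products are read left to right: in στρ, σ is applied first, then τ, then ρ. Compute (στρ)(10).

9

(στρ)(10) = ρ(τ(σ(10))). σ(10) = 5, then τ(5) = 10, then ρ(10) = 9, so the result is 9.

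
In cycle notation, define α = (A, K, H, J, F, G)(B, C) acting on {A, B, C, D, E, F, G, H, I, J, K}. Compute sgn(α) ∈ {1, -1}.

The cycle lengths are 6, 2, 1, 1, 1.
A cycle is odd iff its length is even; α has 2 even-length cycles, so sgn(α) = (−1)^2 and α is even.

1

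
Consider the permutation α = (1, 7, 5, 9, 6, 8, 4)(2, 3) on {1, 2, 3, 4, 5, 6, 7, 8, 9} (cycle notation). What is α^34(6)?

6 lies in the 7-cycle (1, 7, 5, 9, 6, 8, 4).
Since the cycle has length 7, α^34 acts on it the same as α^6 (34 mod 7 = 6).
Stepping 6 places around the cycle: 6 → 8 → 4 → 1 → 7 → 5 → 9.

9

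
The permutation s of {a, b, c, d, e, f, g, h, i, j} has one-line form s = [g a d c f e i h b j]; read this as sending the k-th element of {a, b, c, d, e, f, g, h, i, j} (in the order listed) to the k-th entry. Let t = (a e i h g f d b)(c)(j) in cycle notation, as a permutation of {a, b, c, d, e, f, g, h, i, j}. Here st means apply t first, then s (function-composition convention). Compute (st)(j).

j

(st)(j) = s(t(j)). t(j) = j, then s(j) = j. So (st)(j) = j.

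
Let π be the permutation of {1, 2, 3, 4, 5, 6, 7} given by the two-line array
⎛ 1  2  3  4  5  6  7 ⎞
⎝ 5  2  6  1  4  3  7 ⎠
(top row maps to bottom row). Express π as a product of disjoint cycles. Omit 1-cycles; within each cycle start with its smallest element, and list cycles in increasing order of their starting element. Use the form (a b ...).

Iterating π from 1 gives 1 → 5 → 4 → 1; that is the 3-cycle (1 5 4).
Repeating from the next unused element and collecting all non-trivial cycles gives (1 5 4)(3 6).

(1 5 4)(3 6)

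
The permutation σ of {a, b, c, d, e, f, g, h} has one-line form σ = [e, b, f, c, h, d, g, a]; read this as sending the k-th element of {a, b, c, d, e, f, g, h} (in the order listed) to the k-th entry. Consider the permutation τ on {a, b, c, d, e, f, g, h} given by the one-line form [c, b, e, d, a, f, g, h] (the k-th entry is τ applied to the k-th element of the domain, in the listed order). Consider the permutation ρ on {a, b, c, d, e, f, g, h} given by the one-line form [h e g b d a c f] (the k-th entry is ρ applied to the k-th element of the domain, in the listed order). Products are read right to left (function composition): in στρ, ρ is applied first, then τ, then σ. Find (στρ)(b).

e

(στρ)(b) = σ(τ(ρ(b))). ρ(b) = e, then τ(e) = a, then σ(a) = e, so the result is e.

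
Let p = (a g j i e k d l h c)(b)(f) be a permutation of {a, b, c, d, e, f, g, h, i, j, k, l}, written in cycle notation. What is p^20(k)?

k lies in the 10-cycle (a g j i e k d l h c).
Powers repeat with period 10 on this cycle, and 20 mod 10 = 0, so p^20(k) = p^0(k).
So p^20(k) = k.

k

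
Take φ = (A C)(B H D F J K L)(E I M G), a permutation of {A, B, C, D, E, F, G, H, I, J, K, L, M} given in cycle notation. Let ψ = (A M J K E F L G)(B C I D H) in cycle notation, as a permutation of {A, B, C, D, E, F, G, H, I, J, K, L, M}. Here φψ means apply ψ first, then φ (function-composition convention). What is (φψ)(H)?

H

First apply ψ: ψ(H) = B, then φ(B) = H. Thus (φψ)(H) = H.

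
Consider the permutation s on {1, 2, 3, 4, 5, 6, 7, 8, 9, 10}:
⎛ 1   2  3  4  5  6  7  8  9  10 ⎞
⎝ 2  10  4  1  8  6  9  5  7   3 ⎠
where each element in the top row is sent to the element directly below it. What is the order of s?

Writing s as disjoint cycles, the cycle lengths are 5, 2, 2, 1.
The order of s is the least common multiple of its cycle lengths: lcm(5, 2, 2) = 10.

10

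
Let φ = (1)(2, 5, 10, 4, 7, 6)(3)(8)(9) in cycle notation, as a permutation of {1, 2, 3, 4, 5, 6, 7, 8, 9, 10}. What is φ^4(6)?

6 lies in the 6-cycle (2, 5, 10, 4, 7, 6).
Advancing 4 steps from 6: 6 → 2 → 5 → 10 → 4.

4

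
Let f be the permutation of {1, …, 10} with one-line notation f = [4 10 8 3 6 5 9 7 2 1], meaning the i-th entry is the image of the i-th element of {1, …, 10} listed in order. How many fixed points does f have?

0

No element satisfies f(x) = x, so there are 0 fixed points.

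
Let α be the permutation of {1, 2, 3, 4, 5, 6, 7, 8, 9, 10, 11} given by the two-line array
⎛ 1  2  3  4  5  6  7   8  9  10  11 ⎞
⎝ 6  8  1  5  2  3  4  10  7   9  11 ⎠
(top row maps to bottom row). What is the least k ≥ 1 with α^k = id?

21

Decomposing into disjoint cycles gives cycle lengths 7, 3, 1.
The order of α is the least common multiple of its cycle lengths: lcm(7, 3) = 21.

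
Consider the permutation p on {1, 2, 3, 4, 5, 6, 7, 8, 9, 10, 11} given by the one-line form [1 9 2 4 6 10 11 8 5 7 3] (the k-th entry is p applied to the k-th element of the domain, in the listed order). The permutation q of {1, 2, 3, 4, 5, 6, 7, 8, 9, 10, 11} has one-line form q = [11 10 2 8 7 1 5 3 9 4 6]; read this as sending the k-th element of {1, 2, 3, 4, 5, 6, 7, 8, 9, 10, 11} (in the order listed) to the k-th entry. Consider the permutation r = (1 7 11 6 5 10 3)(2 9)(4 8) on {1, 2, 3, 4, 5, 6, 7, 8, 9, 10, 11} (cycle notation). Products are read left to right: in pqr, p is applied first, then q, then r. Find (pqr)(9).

(pqr)(9) = r(q(p(9))). p(9) = 5, then q(5) = 7, then r(7) = 11, so the result is 11.

11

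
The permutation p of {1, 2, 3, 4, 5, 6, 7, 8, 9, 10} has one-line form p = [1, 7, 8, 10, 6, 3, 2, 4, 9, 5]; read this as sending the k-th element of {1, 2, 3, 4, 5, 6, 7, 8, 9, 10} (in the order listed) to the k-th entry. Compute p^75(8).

5

Tracing 8 → 4 → … returns to 8 after 6 steps, so 8 lies in a 6-cycle (3, 8, 4, 10, 5, 6).
Powers repeat with period 6 on this cycle, and 75 mod 6 = 3, so p^75(8) = p^3(8).
Stepping 3 places around the cycle: 8 → 4 → 10 → 5.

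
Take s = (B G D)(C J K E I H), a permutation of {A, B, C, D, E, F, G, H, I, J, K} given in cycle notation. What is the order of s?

The cycle type of s is (6, 3, 1, 1).
The order is lcm(6, 3) = 6.

6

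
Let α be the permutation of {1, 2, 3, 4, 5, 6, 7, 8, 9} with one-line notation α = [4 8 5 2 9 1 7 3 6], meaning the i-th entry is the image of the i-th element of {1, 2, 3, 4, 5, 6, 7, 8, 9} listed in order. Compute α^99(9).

Tracing 9 → 6 → … returns to 9 after 8 steps, so 9 lies in an 8-cycle (1 4 2 8 3 5 9 6).
Powers repeat with period 8 on this cycle, and 99 mod 8 = 3, so α^99(9) = α^3(9).
Advancing 3 steps from 9: 9 → 6 → 1 → 4.

4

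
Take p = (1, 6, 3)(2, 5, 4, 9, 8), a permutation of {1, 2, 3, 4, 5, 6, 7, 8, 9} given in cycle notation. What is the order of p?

The cycle type of p is (5, 3, 1).
The order is lcm(5, 3) = 15.

15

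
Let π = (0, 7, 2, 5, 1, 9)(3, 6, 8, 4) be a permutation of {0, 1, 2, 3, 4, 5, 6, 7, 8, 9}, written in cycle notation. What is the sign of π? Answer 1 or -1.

The cycle lengths are 6, 4.
A cycle of length ℓ contributes ℓ−1 transpositions, so π is a product of 5 + 3 = 8 transpositions — even.

1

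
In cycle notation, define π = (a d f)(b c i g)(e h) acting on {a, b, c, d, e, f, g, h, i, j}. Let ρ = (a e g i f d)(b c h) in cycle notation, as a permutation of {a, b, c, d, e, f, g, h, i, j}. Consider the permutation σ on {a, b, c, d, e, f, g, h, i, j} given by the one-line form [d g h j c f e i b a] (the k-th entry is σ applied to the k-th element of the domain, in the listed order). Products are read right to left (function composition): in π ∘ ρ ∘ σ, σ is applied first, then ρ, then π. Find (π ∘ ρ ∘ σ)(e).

Chase e: σ(e) = c; ρ(c) = h; π(h) = e. Hence (π ∘ ρ ∘ σ)(e) = e.

e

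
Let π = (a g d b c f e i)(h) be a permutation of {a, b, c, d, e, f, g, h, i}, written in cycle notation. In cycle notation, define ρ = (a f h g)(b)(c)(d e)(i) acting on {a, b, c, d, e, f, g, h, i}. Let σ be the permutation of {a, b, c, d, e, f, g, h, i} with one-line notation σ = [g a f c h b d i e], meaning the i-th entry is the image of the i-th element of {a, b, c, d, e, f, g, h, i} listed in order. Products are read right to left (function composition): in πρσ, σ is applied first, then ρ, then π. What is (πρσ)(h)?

a

Apply the permutations in order: σ(h) = i, then ρ(i) = i, then π(i) = a. So (πρσ)(h) = a.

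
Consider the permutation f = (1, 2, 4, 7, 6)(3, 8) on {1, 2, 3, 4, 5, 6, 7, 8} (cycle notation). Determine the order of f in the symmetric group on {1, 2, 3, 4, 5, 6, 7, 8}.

The disjoint cycles have lengths 5, 2, 1.
Since disjoint cycles commute, ord(f) = lcm(5, 2) = 10.

10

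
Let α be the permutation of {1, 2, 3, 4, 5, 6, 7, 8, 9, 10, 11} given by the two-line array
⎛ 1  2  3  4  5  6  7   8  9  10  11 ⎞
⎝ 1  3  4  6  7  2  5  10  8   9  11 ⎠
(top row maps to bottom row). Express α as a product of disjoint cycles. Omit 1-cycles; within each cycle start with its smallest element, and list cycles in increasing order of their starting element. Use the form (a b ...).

Iterating α from 2 gives 2 → 3 → 4 → 6 → 2; that is the 4-cycle (2 3 4 6).
Repeating from the next unused element and collecting all non-trivial cycles gives (2 3 4 6)(5 7)(8 10 9).

(2 3 4 6)(5 7)(8 10 9)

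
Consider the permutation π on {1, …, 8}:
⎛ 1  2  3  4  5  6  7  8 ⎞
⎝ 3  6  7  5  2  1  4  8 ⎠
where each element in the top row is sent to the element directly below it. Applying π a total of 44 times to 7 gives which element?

5

Tracing 7 → 4 → … returns to 7 after 7 steps, so 7 lies in a 7-cycle (1 3 7 4 5 2 6).
On a 7-cycle, π^7 is the identity, so π^44 = π^2 there (44 ≡ 2 mod 7).
Stepping 2 places around the cycle: 7 → 4 → 5.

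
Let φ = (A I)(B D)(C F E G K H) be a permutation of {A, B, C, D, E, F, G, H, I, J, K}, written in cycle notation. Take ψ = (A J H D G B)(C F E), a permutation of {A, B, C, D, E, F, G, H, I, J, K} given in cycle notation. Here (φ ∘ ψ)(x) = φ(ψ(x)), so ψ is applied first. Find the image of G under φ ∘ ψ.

ψ(G) = B, then φ(B) = D; composing gives (φ ∘ ψ)(G) = D.

D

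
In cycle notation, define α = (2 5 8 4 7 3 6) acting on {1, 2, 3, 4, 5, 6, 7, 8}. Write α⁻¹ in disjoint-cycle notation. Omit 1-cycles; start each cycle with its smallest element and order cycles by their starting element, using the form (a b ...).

If α sends a → b within a cycle, α⁻¹ sends b → a; equivalently, reverse each cycle.
After reversing and putting each cycle's least element first, α⁻¹ = (2 6 3 7 4 8 5).

(2 6 3 7 4 8 5)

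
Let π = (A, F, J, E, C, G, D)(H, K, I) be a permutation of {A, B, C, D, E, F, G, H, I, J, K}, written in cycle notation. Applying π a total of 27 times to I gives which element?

I lies in the 3-cycle (H, K, I).
Since the cycle has length 3, π^27 acts on it the same as π^0 (27 mod 3 = 0).
So π^27(I) = I.

I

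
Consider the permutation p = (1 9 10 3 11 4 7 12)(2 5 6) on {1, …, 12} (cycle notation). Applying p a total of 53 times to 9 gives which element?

7

9 lies in the 8-cycle (1 9 10 3 11 4 7 12).
Since the cycle has length 8, p^53 acts on it the same as p^5 (53 mod 8 = 5).
Advancing 5 steps from 9: 9 → 10 → 3 → 11 → 4 → 7.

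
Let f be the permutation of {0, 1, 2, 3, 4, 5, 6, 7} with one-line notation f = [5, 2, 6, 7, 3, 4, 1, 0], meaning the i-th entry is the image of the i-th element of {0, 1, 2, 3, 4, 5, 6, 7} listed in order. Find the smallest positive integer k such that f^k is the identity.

15

The disjoint-cycle form of f has cycle lengths 5, 3.
The order of f is the least common multiple of its cycle lengths: lcm(5, 3) = 15.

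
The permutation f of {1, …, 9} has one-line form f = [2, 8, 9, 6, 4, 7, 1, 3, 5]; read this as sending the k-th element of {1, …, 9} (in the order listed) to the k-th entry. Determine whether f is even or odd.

In disjoint-cycle form the cycle lengths are 9.
A cycle of length ℓ contributes ℓ−1 transpositions, so f is a product of 8 transpositions — even.

even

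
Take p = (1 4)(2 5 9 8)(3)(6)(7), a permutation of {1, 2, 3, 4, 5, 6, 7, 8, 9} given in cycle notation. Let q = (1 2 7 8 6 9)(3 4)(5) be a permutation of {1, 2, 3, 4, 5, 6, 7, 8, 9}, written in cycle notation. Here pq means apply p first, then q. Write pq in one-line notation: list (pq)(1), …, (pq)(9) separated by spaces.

For each element, apply p then q: 1 → 4 → 3; 2 → 5 → 5; 3 → 3 → 4; 4 → 1 → 2; 5 → 9 → 1; 6 → 6 → 9; 7 → 7 → 8; 8 → 2 → 7; 9 → 8 → 6.
Collecting the images, pq = [3 5 4 2 1 9 8 7 6].

3 5 4 2 1 9 8 7 6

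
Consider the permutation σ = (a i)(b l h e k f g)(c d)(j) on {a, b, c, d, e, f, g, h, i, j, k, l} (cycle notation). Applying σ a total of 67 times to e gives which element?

e lies in the 7-cycle (b l h e k f g).
Powers repeat with period 7 on this cycle, and 67 mod 7 = 4, so σ^67(e) = σ^4(e).
Advancing 4 steps from e: e → k → f → g → b.

b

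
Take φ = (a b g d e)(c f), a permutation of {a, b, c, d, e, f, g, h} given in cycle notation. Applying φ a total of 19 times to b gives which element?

b lies in the 5-cycle (a b g d e).
Since the cycle has length 5, φ^19 acts on it the same as φ^4 (19 mod 5 = 4).
Stepping 4 places around the cycle: b → g → d → e → a.

a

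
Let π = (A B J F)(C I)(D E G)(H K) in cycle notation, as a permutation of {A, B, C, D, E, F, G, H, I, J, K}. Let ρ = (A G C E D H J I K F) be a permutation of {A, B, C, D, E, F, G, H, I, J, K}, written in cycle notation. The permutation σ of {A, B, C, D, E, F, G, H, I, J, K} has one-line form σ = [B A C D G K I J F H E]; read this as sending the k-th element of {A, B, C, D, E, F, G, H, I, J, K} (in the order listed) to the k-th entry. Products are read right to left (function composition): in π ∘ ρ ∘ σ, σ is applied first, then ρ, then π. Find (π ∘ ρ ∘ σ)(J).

F

Apply the permutations in order: σ(J) = H, then ρ(H) = J, then π(J) = F. So (π ∘ ρ ∘ σ)(J) = F.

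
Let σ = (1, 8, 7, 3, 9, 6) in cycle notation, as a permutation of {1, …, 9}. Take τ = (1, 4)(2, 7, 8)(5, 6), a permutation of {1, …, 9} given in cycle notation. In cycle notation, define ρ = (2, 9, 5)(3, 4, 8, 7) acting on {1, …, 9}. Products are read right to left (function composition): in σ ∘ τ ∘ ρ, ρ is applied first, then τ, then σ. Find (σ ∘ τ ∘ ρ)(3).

8

Chase 3: ρ(3) = 4; τ(4) = 1; σ(1) = 8. Hence (σ ∘ τ ∘ ρ)(3) = 8.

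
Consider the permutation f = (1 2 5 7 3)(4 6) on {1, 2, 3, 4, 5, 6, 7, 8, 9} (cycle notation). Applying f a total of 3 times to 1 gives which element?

7

1 lies in the 5-cycle (1 2 5 7 3).
Advancing 3 steps from 1: 1 → 2 → 5 → 7.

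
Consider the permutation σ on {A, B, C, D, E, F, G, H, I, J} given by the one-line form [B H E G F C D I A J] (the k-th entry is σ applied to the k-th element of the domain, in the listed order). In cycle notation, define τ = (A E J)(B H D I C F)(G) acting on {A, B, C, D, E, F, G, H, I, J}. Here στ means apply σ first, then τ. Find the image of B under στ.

D

(στ)(B) = τ(σ(B)). σ(B) = H, then τ(H) = D. So (στ)(B) = D.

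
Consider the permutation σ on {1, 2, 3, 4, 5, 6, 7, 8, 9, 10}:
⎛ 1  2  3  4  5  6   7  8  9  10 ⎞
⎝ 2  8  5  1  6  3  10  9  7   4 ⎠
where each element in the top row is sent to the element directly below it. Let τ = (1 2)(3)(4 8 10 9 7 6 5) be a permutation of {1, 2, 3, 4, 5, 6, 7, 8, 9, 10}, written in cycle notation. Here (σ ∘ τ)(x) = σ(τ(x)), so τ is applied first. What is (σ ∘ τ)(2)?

2

τ(2) = 1, then σ(1) = 2; composing gives (σ ∘ τ)(2) = 2.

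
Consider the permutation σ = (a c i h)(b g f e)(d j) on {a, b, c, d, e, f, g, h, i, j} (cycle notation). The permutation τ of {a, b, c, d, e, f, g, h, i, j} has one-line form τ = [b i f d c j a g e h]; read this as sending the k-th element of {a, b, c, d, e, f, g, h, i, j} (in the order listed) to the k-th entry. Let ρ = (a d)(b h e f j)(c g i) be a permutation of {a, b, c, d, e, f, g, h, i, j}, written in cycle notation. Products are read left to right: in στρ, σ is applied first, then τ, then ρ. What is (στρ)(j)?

Chase j: σ(j) = d; τ(d) = d; ρ(d) = a. Hence (στρ)(j) = a.

a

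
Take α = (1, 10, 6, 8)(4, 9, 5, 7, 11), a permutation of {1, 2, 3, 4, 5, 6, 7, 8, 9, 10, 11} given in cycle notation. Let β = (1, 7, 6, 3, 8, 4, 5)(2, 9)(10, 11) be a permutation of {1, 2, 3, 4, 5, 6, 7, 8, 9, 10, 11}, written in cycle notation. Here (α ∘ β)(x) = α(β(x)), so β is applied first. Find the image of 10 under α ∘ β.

4

β(10) = 11, then α(11) = 4; composing gives (α ∘ β)(10) = 4.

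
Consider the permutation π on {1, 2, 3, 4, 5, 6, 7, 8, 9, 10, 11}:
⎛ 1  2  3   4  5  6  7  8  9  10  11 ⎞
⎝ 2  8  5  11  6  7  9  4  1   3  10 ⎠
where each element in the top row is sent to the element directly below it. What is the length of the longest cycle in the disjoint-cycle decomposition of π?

Decomposing into disjoint cycles gives (1, 2, 8, 4, 11, 10, 3, 5, 6, 7, 9); the longest has length 11.

11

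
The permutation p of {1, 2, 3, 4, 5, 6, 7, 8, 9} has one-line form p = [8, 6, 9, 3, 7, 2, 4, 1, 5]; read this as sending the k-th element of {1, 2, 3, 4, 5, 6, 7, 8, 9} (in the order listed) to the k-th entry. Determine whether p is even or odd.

In disjoint-cycle form the cycle lengths are 5, 2, 2.
A cycle is odd iff its length is even; p has 2 even-length cycles, so sgn(p) = (−1)^2 and p is even.

even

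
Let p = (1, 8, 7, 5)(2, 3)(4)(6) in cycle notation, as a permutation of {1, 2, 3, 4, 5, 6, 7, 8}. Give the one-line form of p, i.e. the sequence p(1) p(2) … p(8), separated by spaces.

Image by image: 1↦8, 2↦3, 3↦2, 4↦4, 5↦1, 6↦6, 7↦5, 8↦7.
So the one-line form is 8 3 2 4 1 6 5 7.

8 3 2 4 1 6 5 7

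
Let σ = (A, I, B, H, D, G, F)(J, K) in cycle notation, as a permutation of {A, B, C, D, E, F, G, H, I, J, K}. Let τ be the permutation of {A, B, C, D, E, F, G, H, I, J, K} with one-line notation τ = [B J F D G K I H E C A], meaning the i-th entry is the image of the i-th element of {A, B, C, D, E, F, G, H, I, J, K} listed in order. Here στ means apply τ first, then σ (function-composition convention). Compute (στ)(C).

A

First apply τ: τ(C) = F, then σ(F) = A. Thus (στ)(C) = A.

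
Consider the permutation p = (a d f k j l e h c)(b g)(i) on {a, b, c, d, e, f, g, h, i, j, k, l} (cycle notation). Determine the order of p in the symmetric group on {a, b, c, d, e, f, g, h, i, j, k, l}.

The disjoint cycles have lengths 9, 2, 1.
Since disjoint cycles commute, ord(p) = lcm(9, 2) = 18.

18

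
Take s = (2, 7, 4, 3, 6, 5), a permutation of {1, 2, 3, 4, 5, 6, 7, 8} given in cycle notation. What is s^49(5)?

2

5 lies in the 6-cycle (2, 7, 4, 3, 6, 5).
On a 6-cycle, s^6 is the identity, so s^49 = s^1 there (49 ≡ 1 mod 6).
Advancing 1 step from 5: 5 → 2.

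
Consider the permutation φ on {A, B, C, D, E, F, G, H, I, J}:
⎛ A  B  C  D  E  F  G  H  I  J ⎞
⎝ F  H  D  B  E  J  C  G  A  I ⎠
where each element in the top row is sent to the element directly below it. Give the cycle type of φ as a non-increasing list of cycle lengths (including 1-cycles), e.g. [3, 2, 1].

[5, 4, 1]

The disjoint cycles are (A F J I)(B H G C D)(E), with lengths 5, 4, 1 in non-increasing order.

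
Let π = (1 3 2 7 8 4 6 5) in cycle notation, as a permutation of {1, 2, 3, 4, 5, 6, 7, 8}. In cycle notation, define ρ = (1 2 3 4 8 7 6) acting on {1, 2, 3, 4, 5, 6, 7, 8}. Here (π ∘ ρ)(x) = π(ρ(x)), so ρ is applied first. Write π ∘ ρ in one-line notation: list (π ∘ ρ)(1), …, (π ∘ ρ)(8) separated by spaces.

Chase each element through ρ then π: 1 → 2 → 7; 2 → 3 → 2; 3 → 4 → 6; 4 → 8 → 4; 5 → 5 → 1; 6 → 1 → 3; 7 → 6 → 5; 8 → 7 → 8.
Collecting the images, π ∘ ρ = [7 2 6 4 1 3 5 8].

7 2 6 4 1 3 5 8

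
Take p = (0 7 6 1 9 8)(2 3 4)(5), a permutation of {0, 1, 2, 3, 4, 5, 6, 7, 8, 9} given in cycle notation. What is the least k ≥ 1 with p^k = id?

The cycle type of p is (6, 3, 1).
Since disjoint cycles commute, ord(p) = lcm(6, 3) = 6.

6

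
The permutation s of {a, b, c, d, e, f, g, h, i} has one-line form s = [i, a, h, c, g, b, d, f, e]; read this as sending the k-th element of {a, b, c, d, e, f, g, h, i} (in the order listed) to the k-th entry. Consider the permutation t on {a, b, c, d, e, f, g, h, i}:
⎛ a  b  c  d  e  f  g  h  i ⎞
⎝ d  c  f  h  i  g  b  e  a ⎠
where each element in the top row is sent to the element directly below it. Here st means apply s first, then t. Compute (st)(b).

d

s(b) = a, then t(a) = d; composing gives (st)(b) = d.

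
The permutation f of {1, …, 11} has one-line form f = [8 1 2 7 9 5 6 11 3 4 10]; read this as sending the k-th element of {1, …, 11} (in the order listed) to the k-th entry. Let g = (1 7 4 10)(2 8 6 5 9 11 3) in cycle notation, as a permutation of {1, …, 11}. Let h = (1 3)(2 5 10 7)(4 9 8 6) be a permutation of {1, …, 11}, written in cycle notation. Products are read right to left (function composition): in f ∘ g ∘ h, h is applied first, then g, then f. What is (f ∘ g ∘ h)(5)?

8

Chase 5: h(5) = 10; g(10) = 1; f(1) = 8. Hence (f ∘ g ∘ h)(5) = 8.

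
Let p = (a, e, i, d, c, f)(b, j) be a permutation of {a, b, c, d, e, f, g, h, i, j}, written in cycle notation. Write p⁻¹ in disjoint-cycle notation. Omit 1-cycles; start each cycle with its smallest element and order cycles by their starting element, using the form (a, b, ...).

(a, f, c, d, i, e)(b, j)

The inverse reverses each cycle.
After reversing and putting each cycle's least element first, p⁻¹ = (a, f, c, d, i, e)(b, j).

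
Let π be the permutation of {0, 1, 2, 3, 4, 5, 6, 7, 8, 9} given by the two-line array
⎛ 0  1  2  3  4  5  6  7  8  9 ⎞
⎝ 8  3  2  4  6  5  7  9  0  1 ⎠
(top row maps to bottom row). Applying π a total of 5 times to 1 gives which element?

9

Tracing 1 → 3 → … returns to 1 after 6 steps, so 1 lies in a 6-cycle (1 3 4 6 7 9).
Stepping 5 places around the cycle: 1 → 3 → 4 → 6 → 7 → 9.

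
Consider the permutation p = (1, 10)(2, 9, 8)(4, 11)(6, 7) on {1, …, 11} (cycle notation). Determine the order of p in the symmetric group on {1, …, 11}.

The disjoint cycles have lengths 3, 2, 2, 2, 1, 1.
The order of p is the least common multiple of its cycle lengths: lcm(3, 2, 2, 2) = 6.

6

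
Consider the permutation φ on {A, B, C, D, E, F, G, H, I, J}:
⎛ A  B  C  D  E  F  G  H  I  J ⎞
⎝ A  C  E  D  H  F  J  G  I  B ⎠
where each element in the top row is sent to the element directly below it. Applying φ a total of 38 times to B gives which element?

E

Tracing B → C → … returns to B after 6 steps, so B lies in a 6-cycle (B C E H G J).
On a 6-cycle, φ^6 is the identity, so φ^38 = φ^2 there (38 ≡ 2 mod 6).
Stepping 2 places around the cycle: B → C → E.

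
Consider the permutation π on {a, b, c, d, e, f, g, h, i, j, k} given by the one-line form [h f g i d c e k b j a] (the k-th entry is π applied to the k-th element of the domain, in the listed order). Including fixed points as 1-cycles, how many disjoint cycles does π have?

The cycle decomposition is (a, h, k)(b, f, c, g, e, d, i)(j), which has 3 cycles (counting 1-cycles).

3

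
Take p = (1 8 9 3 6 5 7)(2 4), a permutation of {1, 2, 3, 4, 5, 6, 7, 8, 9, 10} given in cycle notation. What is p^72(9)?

6

9 lies in the 7-cycle (1 8 9 3 6 5 7).
On a 7-cycle, p^7 is the identity, so p^72 = p^2 there (72 ≡ 2 mod 7).
Advancing 2 steps from 9: 9 → 3 → 6.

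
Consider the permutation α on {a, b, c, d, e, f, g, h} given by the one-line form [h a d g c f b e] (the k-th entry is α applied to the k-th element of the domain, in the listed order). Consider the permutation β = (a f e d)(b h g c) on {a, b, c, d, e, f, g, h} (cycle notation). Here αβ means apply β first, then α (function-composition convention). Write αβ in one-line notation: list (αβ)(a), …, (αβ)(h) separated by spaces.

f e a h g c d b

Chase each element through β then α: a → f → f; b → h → e; c → b → a; d → a → h; e → d → g; f → e → c; g → c → d; h → g → b.
Collecting the images, αβ = [f e a h g c d b].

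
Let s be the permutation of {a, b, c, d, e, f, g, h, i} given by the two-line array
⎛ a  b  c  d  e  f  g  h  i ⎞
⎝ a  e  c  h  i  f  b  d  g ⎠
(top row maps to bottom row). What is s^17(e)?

Tracing e → i → … returns to e after 4 steps, so e lies in a 4-cycle (b, e, i, g).
On a 4-cycle, s^4 is the identity, so s^17 = s^1 there (17 ≡ 1 mod 4).
Stepping 1 place around the cycle: e → i.

i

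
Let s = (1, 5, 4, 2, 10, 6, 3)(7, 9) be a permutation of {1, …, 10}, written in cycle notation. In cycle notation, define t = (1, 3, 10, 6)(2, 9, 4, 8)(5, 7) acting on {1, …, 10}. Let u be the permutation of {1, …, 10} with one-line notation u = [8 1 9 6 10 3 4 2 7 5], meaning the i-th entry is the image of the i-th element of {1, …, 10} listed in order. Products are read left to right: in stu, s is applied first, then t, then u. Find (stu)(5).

Apply the permutations in order: s(5) = 4, then t(4) = 8, then u(8) = 2. So (stu)(5) = 2.

2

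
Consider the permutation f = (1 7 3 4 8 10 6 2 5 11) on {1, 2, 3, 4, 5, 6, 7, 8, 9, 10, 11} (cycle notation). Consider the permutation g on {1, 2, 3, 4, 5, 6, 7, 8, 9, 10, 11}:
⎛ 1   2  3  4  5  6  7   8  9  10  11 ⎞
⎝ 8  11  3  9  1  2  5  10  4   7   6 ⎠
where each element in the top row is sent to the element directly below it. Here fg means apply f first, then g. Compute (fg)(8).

f(8) = 10, then g(10) = 7; composing gives (fg)(8) = 7.

7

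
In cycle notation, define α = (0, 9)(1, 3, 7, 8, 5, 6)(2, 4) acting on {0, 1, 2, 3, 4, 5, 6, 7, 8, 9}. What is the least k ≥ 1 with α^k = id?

6

The cycle type of α is (6, 2, 2).
Since disjoint cycles commute, ord(α) = lcm(6, 2, 2) = 6.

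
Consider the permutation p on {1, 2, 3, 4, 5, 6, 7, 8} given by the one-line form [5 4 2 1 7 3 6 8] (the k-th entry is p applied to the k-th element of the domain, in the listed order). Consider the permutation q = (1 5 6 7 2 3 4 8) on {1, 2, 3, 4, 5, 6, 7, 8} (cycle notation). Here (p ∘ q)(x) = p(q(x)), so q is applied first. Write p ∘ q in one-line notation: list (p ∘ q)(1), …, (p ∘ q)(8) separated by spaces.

7 2 1 8 3 6 4 5

(p ∘ q)(x) = p(q(x)). Computing each image: p(q(1)) = p(5) = 7, p(q(2)) = p(3) = 2, p(q(3)) = p(4) = 1, p(q(4)) = p(8) = 8, p(q(5)) = p(6) = 3, p(q(6)) = p(7) = 6, p(q(7)) = p(2) = 4, p(q(8)) = p(1) = 5.
Hence p ∘ q = [7 2 1 8 3 6 4 5].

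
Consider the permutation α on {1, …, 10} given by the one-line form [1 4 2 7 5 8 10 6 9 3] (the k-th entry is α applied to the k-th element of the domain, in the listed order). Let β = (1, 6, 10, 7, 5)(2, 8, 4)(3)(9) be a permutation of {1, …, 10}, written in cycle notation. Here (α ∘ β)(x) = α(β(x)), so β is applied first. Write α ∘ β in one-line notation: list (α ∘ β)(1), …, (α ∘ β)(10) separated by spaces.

8 6 2 4 1 3 5 7 9 10

(α ∘ β)(x) = α(β(x)). Computing each image: α(β(1)) = α(6) = 8, α(β(2)) = α(8) = 6, α(β(3)) = α(3) = 2, α(β(4)) = α(2) = 4, α(β(5)) = α(1) = 1, α(β(6)) = α(10) = 3, α(β(7)) = α(5) = 5, α(β(8)) = α(4) = 7, α(β(9)) = α(9) = 9, α(β(10)) = α(7) = 10.
Hence α ∘ β = [8 6 2 4 1 3 5 7 9 10].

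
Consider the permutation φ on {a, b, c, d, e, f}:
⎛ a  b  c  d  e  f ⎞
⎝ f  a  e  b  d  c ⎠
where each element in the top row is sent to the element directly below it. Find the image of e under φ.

d

The entry below e in the array is d, so φ(e) = d.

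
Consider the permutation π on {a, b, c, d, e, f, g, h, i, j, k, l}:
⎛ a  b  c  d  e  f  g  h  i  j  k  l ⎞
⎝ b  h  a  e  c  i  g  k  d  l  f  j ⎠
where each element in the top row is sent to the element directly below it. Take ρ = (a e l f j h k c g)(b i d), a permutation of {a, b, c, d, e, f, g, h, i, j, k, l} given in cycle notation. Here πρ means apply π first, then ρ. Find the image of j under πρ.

First apply π: π(j) = l, then ρ(l) = f. Thus (πρ)(j) = f.

f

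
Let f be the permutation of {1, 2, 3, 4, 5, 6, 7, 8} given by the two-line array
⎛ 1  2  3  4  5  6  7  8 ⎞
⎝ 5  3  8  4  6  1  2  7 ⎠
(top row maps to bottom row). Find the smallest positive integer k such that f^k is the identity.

The disjoint-cycle form of f has cycle lengths 4, 3, 1.
Since disjoint cycles commute, ord(f) = lcm(4, 3) = 12.

12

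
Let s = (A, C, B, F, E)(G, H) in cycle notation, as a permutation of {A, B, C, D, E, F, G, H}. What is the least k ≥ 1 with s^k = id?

The cycle type of s is (5, 2, 1).
The order of s is the least common multiple of its cycle lengths: lcm(5, 2) = 10.

10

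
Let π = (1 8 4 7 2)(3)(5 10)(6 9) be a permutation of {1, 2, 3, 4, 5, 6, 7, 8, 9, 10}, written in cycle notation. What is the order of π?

The cycle type of π is (5, 2, 2, 1).
Since disjoint cycles commute, ord(π) = lcm(5, 2, 2) = 10.

10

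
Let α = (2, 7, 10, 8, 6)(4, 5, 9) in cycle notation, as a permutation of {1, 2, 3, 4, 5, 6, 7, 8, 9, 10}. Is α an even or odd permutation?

even

The cycle lengths are 5, 3, 1, 1.
A cycle is odd iff its length is even; α has 0 even-length cycles, so sgn(α) = (−1)^0 and α is even.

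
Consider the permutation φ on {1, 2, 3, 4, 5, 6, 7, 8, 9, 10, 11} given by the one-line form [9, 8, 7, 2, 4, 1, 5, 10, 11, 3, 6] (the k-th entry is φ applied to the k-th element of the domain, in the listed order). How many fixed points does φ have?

0

No element satisfies φ(x) = x, so there are 0 fixed points.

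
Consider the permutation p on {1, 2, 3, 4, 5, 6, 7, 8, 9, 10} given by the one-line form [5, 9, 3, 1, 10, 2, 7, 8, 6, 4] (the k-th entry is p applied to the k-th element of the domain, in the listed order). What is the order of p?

12

Writing p as disjoint cycles, the cycle lengths are 4, 3, 1, 1, 1.
The order is lcm(4, 3) = 12.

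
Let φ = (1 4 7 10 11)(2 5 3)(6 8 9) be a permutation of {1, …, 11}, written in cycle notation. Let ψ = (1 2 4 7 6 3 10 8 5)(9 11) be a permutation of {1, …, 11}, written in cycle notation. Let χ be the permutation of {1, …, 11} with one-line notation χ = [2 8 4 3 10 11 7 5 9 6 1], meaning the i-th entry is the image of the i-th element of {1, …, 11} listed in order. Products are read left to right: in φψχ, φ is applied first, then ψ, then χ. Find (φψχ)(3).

(φψχ)(3) = χ(ψ(φ(3))). φ(3) = 2, then ψ(2) = 4, then χ(4) = 3, so the result is 3.

3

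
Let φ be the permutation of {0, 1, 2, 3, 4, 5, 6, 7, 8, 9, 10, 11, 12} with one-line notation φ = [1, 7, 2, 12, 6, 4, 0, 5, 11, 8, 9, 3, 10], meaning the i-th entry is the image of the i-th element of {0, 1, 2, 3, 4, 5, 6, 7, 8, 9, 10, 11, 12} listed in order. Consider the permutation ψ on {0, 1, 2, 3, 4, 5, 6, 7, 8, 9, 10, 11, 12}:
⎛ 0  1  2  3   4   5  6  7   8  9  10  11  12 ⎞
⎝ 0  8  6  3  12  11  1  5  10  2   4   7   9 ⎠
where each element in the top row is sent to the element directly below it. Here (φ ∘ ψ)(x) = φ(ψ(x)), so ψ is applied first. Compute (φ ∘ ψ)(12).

ψ(12) = 9, then φ(9) = 8; composing gives (φ ∘ ψ)(12) = 8.

8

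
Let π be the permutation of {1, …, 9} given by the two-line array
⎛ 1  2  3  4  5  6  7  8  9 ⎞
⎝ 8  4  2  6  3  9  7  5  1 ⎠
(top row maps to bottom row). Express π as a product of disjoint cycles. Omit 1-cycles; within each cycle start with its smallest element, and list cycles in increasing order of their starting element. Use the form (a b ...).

(1 8 5 3 2 4 6 9)

Start at 1 and follow images: 1 → 8 → 5 → 3 → 2 → 4 → 6 → 9 → 1, giving the cycle (1 8 5 3 2 4 6 9).
Continuing from each remaining unvisited element yields (1 8 5 3 2 4 6 9).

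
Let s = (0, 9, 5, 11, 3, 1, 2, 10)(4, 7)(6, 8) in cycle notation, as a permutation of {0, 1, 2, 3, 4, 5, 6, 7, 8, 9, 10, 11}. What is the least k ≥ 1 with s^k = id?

The disjoint cycles have lengths 8, 2, 2.
The order is lcm(8, 2, 2) = 8.

8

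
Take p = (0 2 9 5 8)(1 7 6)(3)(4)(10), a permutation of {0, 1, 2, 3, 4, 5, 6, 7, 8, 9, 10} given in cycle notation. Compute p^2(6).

7

6 lies in the 3-cycle (1 7 6).
Stepping 2 places around the cycle: 6 → 1 → 7.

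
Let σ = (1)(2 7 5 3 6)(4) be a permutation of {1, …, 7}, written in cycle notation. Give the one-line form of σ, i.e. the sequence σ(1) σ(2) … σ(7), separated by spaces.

1 7 6 4 3 2 5

Image by image: 1→1, 2→7, 3→6, 4→4, 5→3, 6→2, 7→5.
So the one-line form is 1 7 6 4 3 2 5.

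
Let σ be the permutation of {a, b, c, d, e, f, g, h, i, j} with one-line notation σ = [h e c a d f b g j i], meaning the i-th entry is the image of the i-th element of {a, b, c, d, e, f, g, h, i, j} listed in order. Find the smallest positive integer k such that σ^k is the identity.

6

Writing σ as disjoint cycles, the cycle lengths are 6, 2, 1, 1.
Since disjoint cycles commute, ord(σ) = lcm(6, 2) = 6.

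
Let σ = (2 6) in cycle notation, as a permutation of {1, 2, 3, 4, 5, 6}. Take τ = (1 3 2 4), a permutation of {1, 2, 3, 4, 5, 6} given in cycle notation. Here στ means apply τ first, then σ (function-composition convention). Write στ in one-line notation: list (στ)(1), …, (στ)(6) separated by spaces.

(στ)(x) = σ(τ(x)). Computing each image: σ(τ(1)) = σ(3) = 3, σ(τ(2)) = σ(4) = 4, σ(τ(3)) = σ(2) = 6, σ(τ(4)) = σ(1) = 1, σ(τ(5)) = σ(5) = 5, σ(τ(6)) = σ(6) = 2.
Hence στ = [3 4 6 1 5 2].

3 4 6 1 5 2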